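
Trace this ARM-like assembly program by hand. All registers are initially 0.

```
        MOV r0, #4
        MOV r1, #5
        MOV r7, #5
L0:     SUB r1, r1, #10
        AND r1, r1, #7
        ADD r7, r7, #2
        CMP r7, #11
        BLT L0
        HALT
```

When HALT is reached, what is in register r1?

7

MOV r0, #4 → r0=4
MOV r1, #5 → r1=5
MOV r7, #5 → r7=5
SUB r1, r1, #10 → r1=5-10=-5
AND r1, r1, #7 → r1=(-5)&7=3
ADD r7, r7, #2 → r7=5+2=7
CMP r7, #11  (cmp 7,11)
BLT L0: taken
SUB r1, r1, #10 → r1=3-10=-7
AND r1, r1, #7 → r1=(-7)&7=1
ADD r7, r7, #2 → r7=7+2=9
CMP r7, #11  (cmp 9,11)
BLT L0: taken
SUB r1, r1, #10 → r1=1-10=-9
AND r1, r1, #7 → r1=(-9)&7=7
ADD r7, r7, #2 → r7=9+2=11
CMP r7, #11  (cmp 11,11)
BLT L0: not taken
halt.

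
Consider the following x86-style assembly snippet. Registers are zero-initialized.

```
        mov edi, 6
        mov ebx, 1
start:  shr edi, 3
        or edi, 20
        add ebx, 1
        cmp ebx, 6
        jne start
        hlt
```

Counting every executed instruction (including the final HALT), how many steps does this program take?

28

edi=6
ebx=1
edi=6>>3=0
edi=0|20=20
ebx=1+1=2
cmp ebx, 6  (cmp 2,6)
jne start: taken
edi=20>>3=2
edi=2|20=22
ebx=2+1=3
cmp ebx, 6  (cmp 3,6)
jne start: taken
edi=22>>3=2
edi=2|20=22
ebx=3+1=4
cmp ebx, 6  (cmp 4,6)
jne start: taken
edi=22>>3=2
edi=2|20=22
ebx=4+1=5
cmp ebx, 6  (cmp 5,6)
jne start: taken
edi=22>>3=2
edi=2|20=22
ebx=5+1=6
cmp ebx, 6  (cmp 6,6)
jne start: not taken
halt.
Total executed instructions: 28.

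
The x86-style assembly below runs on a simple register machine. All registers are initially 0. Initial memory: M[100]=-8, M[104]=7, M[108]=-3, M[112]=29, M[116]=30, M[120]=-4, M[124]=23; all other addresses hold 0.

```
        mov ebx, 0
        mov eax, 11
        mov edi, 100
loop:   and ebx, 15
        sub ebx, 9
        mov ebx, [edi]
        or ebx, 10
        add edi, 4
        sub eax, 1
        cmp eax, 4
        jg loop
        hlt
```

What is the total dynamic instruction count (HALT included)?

60

mov ebx, 0 → ebx=0
mov eax, 11 → eax=11
mov edi, 100 → edi=100
and ebx, 15 → ebx=0&15=0
sub ebx, 9 → ebx=0-9=-9
mov ebx, [edi] → ebx=M[100]=-8
or ebx, 10 → ebx=(-8)|10=-6
add edi, 4 → edi=100+4=104
sub eax, 1 → eax=11-1=10
cmp eax, 4  (cmp 10,4)
jg loop: taken
and ebx, 15 → ebx=(-6)&15=10
sub ebx, 9 → ebx=10-9=1
mov ebx, [edi] → ebx=M[104]=7
or ebx, 10 → ebx=7|10=15
add edi, 4 → edi=104+4=108
sub eax, 1 → eax=10-1=9
cmp eax, 4  (cmp 9,4)
jg loop: taken
and ebx, 15 → ebx=15&15=15
sub ebx, 9 → ebx=15-9=6
mov ebx, [edi] → ebx=M[108]=-3
or ebx, 10 → ebx=(-3)|10=-1
add edi, 4 → edi=108+4=112
sub eax, 1 → eax=9-1=8
cmp eax, 4  (cmp 8,4)
jg loop: taken
and ebx, 15 → ebx=(-1)&15=15
sub ebx, 9 → ebx=15-9=6
mov ebx, [edi] → ebx=M[112]=29
or ebx, 10 → ebx=29|10=31
add edi, 4 → edi=112+4=116
sub eax, 1 → eax=8-1=7
cmp eax, 4  (cmp 7,4)
jg loop: taken
and ebx, 15 → ebx=31&15=15
sub ebx, 9 → ebx=15-9=6
mov ebx, [edi] → ebx=M[116]=30
or ebx, 10 → ebx=30|10=30
add edi, 4 → edi=116+4=120
sub eax, 1 → eax=7-1=6
cmp eax, 4  (cmp 6,4)
jg loop: taken
and ebx, 15 → ebx=30&15=14
sub ebx, 9 → ebx=14-9=5
mov ebx, [edi] → ebx=M[120]=-4
or ebx, 10 → ebx=(-4)|10=-2
add edi, 4 → edi=120+4=124
sub eax, 1 → eax=6-1=5
cmp eax, 4  (cmp 5,4)
jg loop: taken
and ebx, 15 → ebx=(-2)&15=14
sub ebx, 9 → ebx=14-9=5
mov ebx, [edi] → ebx=M[124]=23
or ebx, 10 → ebx=23|10=31
add edi, 4 → edi=124+4=128
sub eax, 1 → eax=5-1=4
cmp eax, 4  (cmp 4,4)
jg loop: not taken
halt.
Total executed instructions: 60.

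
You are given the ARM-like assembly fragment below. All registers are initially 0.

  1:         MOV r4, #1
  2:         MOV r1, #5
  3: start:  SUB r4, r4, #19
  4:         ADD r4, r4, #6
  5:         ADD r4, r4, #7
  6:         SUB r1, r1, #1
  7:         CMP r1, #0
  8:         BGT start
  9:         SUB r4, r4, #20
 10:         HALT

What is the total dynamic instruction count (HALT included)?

34

MOV r4, #1 → r4=1
MOV r1, #5 → r1=5
SUB r4, r4, #19 → r4=1-19=-18
ADD r4, r4, #6 → r4=(-18)+6=-12
ADD r4, r4, #7 → r4=(-12)+7=-5
SUB r1, r1, #1 → r1=5-1=4
CMP r1, #0  (cmp 4,0)
BGT start: taken
SUB r4, r4, #19 → r4=(-5)-19=-24
ADD r4, r4, #6 → r4=(-24)+6=-18
ADD r4, r4, #7 → r4=(-18)+7=-11
SUB r1, r1, #1 → r1=4-1=3
CMP r1, #0  (cmp 3,0)
BGT start: taken
SUB r4, r4, #19 → r4=(-11)-19=-30
ADD r4, r4, #6 → r4=(-30)+6=-24
ADD r4, r4, #7 → r4=(-24)+7=-17
SUB r1, r1, #1 → r1=3-1=2
CMP r1, #0  (cmp 2,0)
BGT start: taken
SUB r4, r4, #19 → r4=(-17)-19=-36
ADD r4, r4, #6 → r4=(-36)+6=-30
ADD r4, r4, #7 → r4=(-30)+7=-23
SUB r1, r1, #1 → r1=2-1=1
CMP r1, #0  (cmp 1,0)
BGT start: taken
SUB r4, r4, #19 → r4=(-23)-19=-42
ADD r4, r4, #6 → r4=(-42)+6=-36
ADD r4, r4, #7 → r4=(-36)+7=-29
SUB r1, r1, #1 → r1=1-1=0
CMP r1, #0  (cmp 0,0)
BGT start: not taken
SUB r4, r4, #20 → r4=(-29)-20=-49
halt.
Total executed instructions: 34.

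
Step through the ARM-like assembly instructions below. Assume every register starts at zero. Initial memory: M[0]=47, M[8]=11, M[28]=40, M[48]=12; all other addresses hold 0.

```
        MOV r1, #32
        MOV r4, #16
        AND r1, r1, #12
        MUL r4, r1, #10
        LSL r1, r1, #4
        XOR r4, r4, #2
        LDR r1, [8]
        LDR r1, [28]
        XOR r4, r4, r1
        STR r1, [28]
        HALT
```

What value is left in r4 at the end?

42

r1=32
r4=16
r1=32&12=0
r4=0*10=0
r1=0<<4=0
r4=0^2=2
r1=M[8]=11
r1=M[28]=40
r4=2^40=42
STR r1, [28] → M[28]=40
halt.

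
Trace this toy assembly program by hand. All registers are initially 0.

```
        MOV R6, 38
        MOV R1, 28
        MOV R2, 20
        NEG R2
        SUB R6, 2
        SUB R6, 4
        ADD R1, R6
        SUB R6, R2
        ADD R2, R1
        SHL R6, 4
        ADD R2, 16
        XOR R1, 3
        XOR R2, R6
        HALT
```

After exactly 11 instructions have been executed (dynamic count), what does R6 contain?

832

after MOV R6, 38: R6=38
after MOV R1, 28: R1=28
after MOV R2, 20: R2=20
after NEG R2: R2=-(20)=-20
after SUB R6, 2: R6=38-2=36
after SUB R6, 4: R6=36-4=32
after ADD R1, R6: R1=28+32=60
after SUB R6, R2: R6=32-(-20)=52
after ADD R2, R1: R2=(-20)+60=40
after SHL R6, 4: R6=52<<4=832
after ADD R2, 16: R2=40+16=56
After step 11: R6 = 832.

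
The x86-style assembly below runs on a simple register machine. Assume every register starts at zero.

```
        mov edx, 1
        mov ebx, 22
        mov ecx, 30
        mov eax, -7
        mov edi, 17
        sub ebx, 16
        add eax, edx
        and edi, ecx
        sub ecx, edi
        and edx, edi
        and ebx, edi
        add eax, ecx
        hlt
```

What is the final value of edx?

0

mov edx, 1 → edx=1
mov ebx, 22 → ebx=22
mov ecx, 30 → ecx=30
mov eax, -7 → eax=-7
mov edi, 17 → edi=17
sub ebx, 16 → ebx=22-16=6
add eax, edx → eax=(-7)+1=-6
and edi, ecx → edi=17&30=16
sub ecx, edi → ecx=30-16=14
and edx, edi → edx=1&16=0
and ebx, edi → ebx=6&16=0
add eax, ecx → eax=(-6)+14=8
halt.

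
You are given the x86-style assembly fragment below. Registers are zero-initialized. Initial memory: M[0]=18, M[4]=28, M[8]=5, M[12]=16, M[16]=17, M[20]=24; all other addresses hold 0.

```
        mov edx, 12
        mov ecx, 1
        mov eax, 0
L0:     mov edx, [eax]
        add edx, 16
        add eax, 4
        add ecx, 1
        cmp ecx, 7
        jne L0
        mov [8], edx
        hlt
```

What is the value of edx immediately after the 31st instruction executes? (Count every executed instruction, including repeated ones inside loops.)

33

mov edx, 12 → edx=12
mov ecx, 1 → ecx=1
mov eax, 0 → eax=0
mov edx, [eax] → edx=M[0]=18
add edx, 16 → edx=18+16=34
add eax, 4 → eax=0+4=4
add ecx, 1 → ecx=1+1=2
cmp ecx, 7  (cmp 2,7)
jne L0: taken
mov edx, [eax] → edx=M[4]=28
add edx, 16 → edx=28+16=44
add eax, 4 → eax=4+4=8
add ecx, 1 → ecx=2+1=3
cmp ecx, 7  (cmp 3,7)
jne L0: taken
mov edx, [eax] → edx=M[8]=5
add edx, 16 → edx=5+16=21
add eax, 4 → eax=8+4=12
add ecx, 1 → ecx=3+1=4
cmp ecx, 7  (cmp 4,7)
jne L0: taken
mov edx, [eax] → edx=M[12]=16
add edx, 16 → edx=16+16=32
add eax, 4 → eax=12+4=16
add ecx, 1 → ecx=4+1=5
cmp ecx, 7  (cmp 5,7)
jne L0: taken
mov edx, [eax] → edx=M[16]=17
add edx, 16 → edx=17+16=33
add eax, 4 → eax=16+4=20
add ecx, 1 → ecx=5+1=6
After step 31: edx = 33.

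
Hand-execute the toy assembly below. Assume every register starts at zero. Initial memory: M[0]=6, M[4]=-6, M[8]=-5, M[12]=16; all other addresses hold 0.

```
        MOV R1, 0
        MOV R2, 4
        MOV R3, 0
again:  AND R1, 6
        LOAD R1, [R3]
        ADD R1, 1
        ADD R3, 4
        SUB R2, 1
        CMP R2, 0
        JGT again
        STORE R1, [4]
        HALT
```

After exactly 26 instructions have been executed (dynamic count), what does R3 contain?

MOV R1, 0 → R1=0
MOV R2, 4 → R2=4
MOV R3, 0 → R3=0
AND R1, 6 → R1=0&6=0
LOAD R1, [R3] → R1=M[0]=6
ADD R1, 1 → R1=6+1=7
ADD R3, 4 → R3=0+4=4
SUB R2, 1 → R2=4-1=3
CMP R2, 0  (cmp 3,0)
JGT again: taken
AND R1, 6 → R1=7&6=6
LOAD R1, [R3] → R1=M[4]=-6
ADD R1, 1 → R1=(-6)+1=-5
ADD R3, 4 → R3=4+4=8
SUB R2, 1 → R2=3-1=2
CMP R2, 0  (cmp 2,0)
JGT again: taken
AND R1, 6 → R1=(-5)&6=2
LOAD R1, [R3] → R1=M[8]=-5
ADD R1, 1 → R1=(-5)+1=-4
ADD R3, 4 → R3=8+4=12
SUB R2, 1 → R2=2-1=1
CMP R2, 0  (cmp 1,0)
JGT again: taken
AND R1, 6 → R1=(-4)&6=4
LOAD R1, [R3] → R1=M[12]=16
After step 26: R3 = 12.

12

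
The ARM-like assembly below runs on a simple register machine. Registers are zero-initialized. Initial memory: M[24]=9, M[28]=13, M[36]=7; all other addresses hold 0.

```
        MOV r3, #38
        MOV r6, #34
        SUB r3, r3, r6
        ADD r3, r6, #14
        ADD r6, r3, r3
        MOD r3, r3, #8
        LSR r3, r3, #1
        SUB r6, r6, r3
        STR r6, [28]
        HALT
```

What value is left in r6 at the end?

96

r3=38
r6=34
r3=38-34=4
r3=34+14=48
r6=48+48=96
r3=48%8=0
r3=0>>1=0
r6=96-0=96
STR r6, [28] → M[28]=96
halt.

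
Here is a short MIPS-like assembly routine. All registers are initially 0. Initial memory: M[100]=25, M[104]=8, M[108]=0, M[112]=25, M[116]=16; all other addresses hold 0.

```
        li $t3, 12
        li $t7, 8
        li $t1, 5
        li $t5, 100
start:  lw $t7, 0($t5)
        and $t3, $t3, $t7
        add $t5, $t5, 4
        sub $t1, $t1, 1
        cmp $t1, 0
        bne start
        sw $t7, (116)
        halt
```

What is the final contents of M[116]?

16

li $t3, 12 → $t3=12
li $t7, 8 → $t7=8
li $t1, 5 → $t1=5
li $t5, 100 → $t5=100
lw $t7, 0($t5) → $t7=M[100]=25
and $t3, $t3, $t7 → $t3=12&25=8
add $t5, $t5, 4 → $t5=100+4=104
sub $t1, $t1, 1 → $t1=5-1=4
cmp $t1, 0  (cmp 4,0)
bne start: taken
lw $t7, 0($t5) → $t7=M[104]=8
and $t3, $t3, $t7 → $t3=8&8=8
add $t5, $t5, 4 → $t5=104+4=108
sub $t1, $t1, 1 → $t1=4-1=3
cmp $t1, 0  (cmp 3,0)
bne start: taken
lw $t7, 0($t5) → $t7=M[108]=0
and $t3, $t3, $t7 → $t3=8&0=0
add $t5, $t5, 4 → $t5=108+4=112
sub $t1, $t1, 1 → $t1=3-1=2
cmp $t1, 0  (cmp 2,0)
bne start: taken
lw $t7, 0($t5) → $t7=M[112]=25
and $t3, $t3, $t7 → $t3=0&25=0
add $t5, $t5, 4 → $t5=112+4=116
sub $t1, $t1, 1 → $t1=2-1=1
cmp $t1, 0  (cmp 1,0)
bne start: taken
lw $t7, 0($t5) → $t7=M[116]=16
and $t3, $t3, $t7 → $t3=0&16=0
add $t5, $t5, 4 → $t5=116+4=120
sub $t1, $t1, 1 → $t1=1-1=0
cmp $t1, 0  (cmp 0,0)
bne start: not taken
sw $t7, (116) → M[116]=16
halt.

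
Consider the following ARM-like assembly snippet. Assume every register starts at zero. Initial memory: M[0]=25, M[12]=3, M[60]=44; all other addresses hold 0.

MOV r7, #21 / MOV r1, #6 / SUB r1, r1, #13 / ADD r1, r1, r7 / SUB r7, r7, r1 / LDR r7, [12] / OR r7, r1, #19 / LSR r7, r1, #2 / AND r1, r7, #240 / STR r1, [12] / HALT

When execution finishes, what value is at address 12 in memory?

0

MOV r7, #21 → r7=21
MOV r1, #6 → r1=6
SUB r1, r1, #13 → r1=6-13=-7
ADD r1, r1, r7 → r1=(-7)+21=14
SUB r7, r7, r1 → r7=21-14=7
LDR r7, [12] → r7=M[12]=3
OR r7, r1, #19 → r7=14|19=31
LSR r7, r1, #2 → r7=14>>2=3
AND r1, r7, #240 → r1=3&240=0
STR r1, [12] → M[12]=0
halt.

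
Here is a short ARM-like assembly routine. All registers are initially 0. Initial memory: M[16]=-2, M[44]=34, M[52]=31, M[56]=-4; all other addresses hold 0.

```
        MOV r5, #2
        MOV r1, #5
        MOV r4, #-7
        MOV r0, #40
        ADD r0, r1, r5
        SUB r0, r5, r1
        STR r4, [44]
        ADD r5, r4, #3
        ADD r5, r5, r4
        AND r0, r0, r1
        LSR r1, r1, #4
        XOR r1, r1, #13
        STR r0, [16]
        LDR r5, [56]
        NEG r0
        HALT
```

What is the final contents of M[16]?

r5=2
r1=5
r4=-7
r0=40
r0=5+2=7
r0=2-5=-3
STR r4, [44] → M[44]=-7
r5=(-7)+3=-4
r5=(-4)+(-7)=-11
r0=(-3)&5=5
r1=5>>4=0
r1=0^13=13
STR r0, [16] → M[16]=5
r5=M[56]=-4
r0=-(5)=-5
halt.

5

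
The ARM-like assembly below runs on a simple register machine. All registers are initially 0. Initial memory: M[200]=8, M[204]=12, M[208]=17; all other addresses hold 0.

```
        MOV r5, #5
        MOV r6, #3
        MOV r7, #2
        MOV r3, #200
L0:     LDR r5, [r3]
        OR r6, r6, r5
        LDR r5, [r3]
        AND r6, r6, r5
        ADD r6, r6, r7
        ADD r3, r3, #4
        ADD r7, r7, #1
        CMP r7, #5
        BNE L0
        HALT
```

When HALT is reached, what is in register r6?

21

MOV r5, #5 → r5=5
MOV r6, #3 → r6=3
MOV r7, #2 → r7=2
MOV r3, #200 → r3=200
LDR r5, [r3] → r5=M[200]=8
OR r6, r6, r5 → r6=3|8=11
LDR r5, [r3] → r5=M[200]=8
AND r6, r6, r5 → r6=11&8=8
ADD r6, r6, r7 → r6=8+2=10
ADD r3, r3, #4 → r3=200+4=204
ADD r7, r7, #1 → r7=2+1=3
CMP r7, #5  (cmp 3,5)
BNE L0: taken
LDR r5, [r3] → r5=M[204]=12
OR r6, r6, r5 → r6=10|12=14
LDR r5, [r3] → r5=M[204]=12
AND r6, r6, r5 → r6=14&12=12
ADD r6, r6, r7 → r6=12+3=15
ADD r3, r3, #4 → r3=204+4=208
ADD r7, r7, #1 → r7=3+1=4
CMP r7, #5  (cmp 4,5)
BNE L0: taken
LDR r5, [r3] → r5=M[208]=17
OR r6, r6, r5 → r6=15|17=31
LDR r5, [r3] → r5=M[208]=17
AND r6, r6, r5 → r6=31&17=17
ADD r6, r6, r7 → r6=17+4=21
ADD r3, r3, #4 → r3=208+4=212
ADD r7, r7, #1 → r7=4+1=5
CMP r7, #5  (cmp 5,5)
BNE L0: not taken
halt.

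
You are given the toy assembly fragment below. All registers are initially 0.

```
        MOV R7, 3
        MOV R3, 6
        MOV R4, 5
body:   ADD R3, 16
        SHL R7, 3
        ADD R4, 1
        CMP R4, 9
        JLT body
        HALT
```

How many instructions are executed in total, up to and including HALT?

24

after MOV R7, 3: R7=3
after MOV R3, 6: R3=6
after MOV R4, 5: R4=5
after ADD R3, 16: R3=6+16=22
after SHL R7, 3: R7=3<<3=24
after ADD R4, 1: R4=5+1=6
CMP R4, 9  (cmp 6,9)
JLT body: taken
after ADD R3, 16: R3=22+16=38
after SHL R7, 3: R7=24<<3=192
after ADD R4, 1: R4=6+1=7
CMP R4, 9  (cmp 7,9)
JLT body: taken
after ADD R3, 16: R3=38+16=54
after SHL R7, 3: R7=192<<3=1536
after ADD R4, 1: R4=7+1=8
CMP R4, 9  (cmp 8,9)
JLT body: taken
after ADD R3, 16: R3=54+16=70
after SHL R7, 3: R7=1536<<3=12288
after ADD R4, 1: R4=8+1=9
CMP R4, 9  (cmp 9,9)
JLT body: not taken
halt.
Total executed instructions: 24.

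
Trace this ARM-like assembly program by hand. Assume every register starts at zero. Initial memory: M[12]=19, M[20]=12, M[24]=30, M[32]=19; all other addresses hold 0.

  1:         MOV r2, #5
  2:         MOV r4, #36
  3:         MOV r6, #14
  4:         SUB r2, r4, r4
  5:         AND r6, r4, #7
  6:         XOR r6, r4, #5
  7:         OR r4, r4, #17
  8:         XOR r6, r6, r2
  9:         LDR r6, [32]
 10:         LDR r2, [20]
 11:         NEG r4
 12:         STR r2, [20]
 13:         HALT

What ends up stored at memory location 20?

12

MOV r2, #5 → r2=5
MOV r4, #36 → r4=36
MOV r6, #14 → r6=14
SUB r2, r4, r4 → r2=36-36=0
AND r6, r4, #7 → r6=36&7=4
XOR r6, r4, #5 → r6=36^5=33
OR r4, r4, #17 → r4=36|17=53
XOR r6, r6, r2 → r6=33^0=33
LDR r6, [32] → r6=M[32]=19
LDR r2, [20] → r2=M[20]=12
NEG r4 → r4=-(53)=-53
STR r2, [20] → M[20]=12
halt.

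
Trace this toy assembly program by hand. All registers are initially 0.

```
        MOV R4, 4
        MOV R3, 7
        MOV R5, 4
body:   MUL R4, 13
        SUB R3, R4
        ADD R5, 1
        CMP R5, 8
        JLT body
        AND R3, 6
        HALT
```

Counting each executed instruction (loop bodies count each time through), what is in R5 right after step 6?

5

after MOV R4, 4: R4=4
after MOV R3, 7: R3=7
after MOV R5, 4: R5=4
after MUL R4, 13: R4=4*13=52
after SUB R3, R4: R3=7-52=-45
after ADD R5, 1: R5=4+1=5
After step 6: R5 = 5.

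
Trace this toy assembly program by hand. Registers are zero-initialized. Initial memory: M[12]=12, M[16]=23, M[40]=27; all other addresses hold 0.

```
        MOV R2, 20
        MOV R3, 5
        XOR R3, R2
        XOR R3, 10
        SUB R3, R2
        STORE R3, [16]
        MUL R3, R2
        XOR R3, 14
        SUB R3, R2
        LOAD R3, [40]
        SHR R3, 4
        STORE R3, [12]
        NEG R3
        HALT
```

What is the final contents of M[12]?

1

after MOV R2, 20: R2=20
after MOV R3, 5: R3=5
after XOR R3, R2: R3=5^20=17
after XOR R3, 10: R3=17^10=27
after SUB R3, R2: R3=27-20=7
STORE R3, [16] → M[16]=7
after MUL R3, R2: R3=7*20=140
after XOR R3, 14: R3=140^14=130
after SUB R3, R2: R3=130-20=110
after LOAD R3, [40]: R3=M[40]=27
after SHR R3, 4: R3=27>>4=1
STORE R3, [12] → M[12]=1
after NEG R3: R3=-(1)=-1
halt.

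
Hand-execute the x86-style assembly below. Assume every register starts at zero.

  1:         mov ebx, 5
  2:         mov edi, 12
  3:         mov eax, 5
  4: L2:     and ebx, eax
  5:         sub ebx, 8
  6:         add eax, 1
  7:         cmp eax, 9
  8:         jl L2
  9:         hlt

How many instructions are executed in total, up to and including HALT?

24

after mov ebx, 5: ebx=5
after mov edi, 12: edi=12
after mov eax, 5: eax=5
after and ebx, eax: ebx=5&5=5
after sub ebx, 8: ebx=5-8=-3
after add eax, 1: eax=5+1=6
cmp eax, 9  (cmp 6,9)
jl L2: taken
after and ebx, eax: ebx=(-3)&6=4
after sub ebx, 8: ebx=4-8=-4
after add eax, 1: eax=6+1=7
cmp eax, 9  (cmp 7,9)
jl L2: taken
after and ebx, eax: ebx=(-4)&7=4
after sub ebx, 8: ebx=4-8=-4
after add eax, 1: eax=7+1=8
cmp eax, 9  (cmp 8,9)
jl L2: taken
after and ebx, eax: ebx=(-4)&8=8
after sub ebx, 8: ebx=8-8=0
after add eax, 1: eax=8+1=9
cmp eax, 9  (cmp 9,9)
jl L2: not taken
halt.
Total executed instructions: 24.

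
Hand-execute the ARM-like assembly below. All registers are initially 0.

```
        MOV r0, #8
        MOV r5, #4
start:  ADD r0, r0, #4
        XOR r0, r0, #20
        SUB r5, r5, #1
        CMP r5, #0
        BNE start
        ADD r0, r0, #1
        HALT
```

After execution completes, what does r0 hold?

r0=8
r5=4
r0=8+4=12
r0=12^20=24
r5=4-1=3
CMP r5, #0  (cmp 3,0)
BNE start: taken
r0=24+4=28
r0=28^20=8
r5=3-1=2
CMP r5, #0  (cmp 2,0)
BNE start: taken
r0=8+4=12
r0=12^20=24
r5=2-1=1
CMP r5, #0  (cmp 1,0)
BNE start: taken
r0=24+4=28
r0=28^20=8
r5=1-1=0
CMP r5, #0  (cmp 0,0)
BNE start: not taken
r0=8+1=9
halt.

9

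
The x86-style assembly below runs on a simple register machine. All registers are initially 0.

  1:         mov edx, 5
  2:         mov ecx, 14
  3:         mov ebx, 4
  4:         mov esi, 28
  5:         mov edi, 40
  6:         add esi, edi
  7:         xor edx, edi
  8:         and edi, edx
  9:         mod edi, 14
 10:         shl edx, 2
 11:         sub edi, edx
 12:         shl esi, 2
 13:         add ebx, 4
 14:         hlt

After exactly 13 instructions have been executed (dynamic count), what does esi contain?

272

after mov edx, 5: edx=5
after mov ecx, 14: ecx=14
after mov ebx, 4: ebx=4
after mov esi, 28: esi=28
after mov edi, 40: edi=40
after add esi, edi: esi=28+40=68
after xor edx, edi: edx=5^40=45
after and edi, edx: edi=40&45=40
after mod edi, 14: edi=40%14=12
after shl edx, 2: edx=45<<2=180
after sub edi, edx: edi=12-180=-168
after shl esi, 2: esi=68<<2=272
after add ebx, 4: ebx=4+4=8
After step 13: esi = 272.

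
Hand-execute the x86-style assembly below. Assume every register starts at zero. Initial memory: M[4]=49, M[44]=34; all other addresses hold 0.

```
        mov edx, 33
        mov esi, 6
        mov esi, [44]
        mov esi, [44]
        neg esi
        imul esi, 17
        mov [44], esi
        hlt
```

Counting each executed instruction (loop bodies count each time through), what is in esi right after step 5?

after mov edx, 33: edx=33
after mov esi, 6: esi=6
after mov esi, [44]: esi=M[44]=34
after mov esi, [44]: esi=M[44]=34
after neg esi: esi=-(34)=-34
After step 5: esi = -34.

-34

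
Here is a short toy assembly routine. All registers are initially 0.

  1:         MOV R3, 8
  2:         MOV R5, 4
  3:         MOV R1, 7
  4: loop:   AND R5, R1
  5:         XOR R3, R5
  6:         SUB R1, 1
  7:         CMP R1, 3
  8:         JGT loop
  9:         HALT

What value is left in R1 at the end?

3

after MOV R3, 8: R3=8
after MOV R5, 4: R5=4
after MOV R1, 7: R1=7
after AND R5, R1: R5=4&7=4
after XOR R3, R5: R3=8^4=12
after SUB R1, 1: R1=7-1=6
CMP R1, 3  (cmp 6,3)
JGT loop: taken
after AND R5, R1: R5=4&6=4
after XOR R3, R5: R3=12^4=8
after SUB R1, 1: R1=6-1=5
CMP R1, 3  (cmp 5,3)
JGT loop: taken
after AND R5, R1: R5=4&5=4
after XOR R3, R5: R3=8^4=12
after SUB R1, 1: R1=5-1=4
CMP R1, 3  (cmp 4,3)
JGT loop: taken
after AND R5, R1: R5=4&4=4
after XOR R3, R5: R3=12^4=8
after SUB R1, 1: R1=4-1=3
CMP R1, 3  (cmp 3,3)
JGT loop: not taken
halt.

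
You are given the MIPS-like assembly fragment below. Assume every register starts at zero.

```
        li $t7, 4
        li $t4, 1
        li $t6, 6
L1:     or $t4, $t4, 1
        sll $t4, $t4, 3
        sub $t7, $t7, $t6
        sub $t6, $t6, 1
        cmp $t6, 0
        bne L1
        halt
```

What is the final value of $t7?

-17

$t7=4
$t4=1
$t6=6
$t4=1|1=1
$t4=1<<3=8
$t7=4-6=-2
$t6=6-1=5
cmp $t6, 0  (cmp 5,0)
bne L1: taken
$t4=8|1=9
$t4=9<<3=72
$t7=(-2)-5=-7
$t6=5-1=4
cmp $t6, 0  (cmp 4,0)
bne L1: taken
$t4=72|1=73
$t4=73<<3=584
$t7=(-7)-4=-11
$t6=4-1=3
cmp $t6, 0  (cmp 3,0)
bne L1: taken
$t4=584|1=585
$t4=585<<3=4680
$t7=(-11)-3=-14
$t6=3-1=2
cmp $t6, 0  (cmp 2,0)
bne L1: taken
$t4=4680|1=4681
$t4=4681<<3=37448
$t7=(-14)-2=-16
$t6=2-1=1
cmp $t6, 0  (cmp 1,0)
bne L1: taken
$t4=37448|1=37449
$t4=37449<<3=299592
$t7=(-16)-1=-17
$t6=1-1=0
cmp $t6, 0  (cmp 0,0)
bne L1: not taken
halt.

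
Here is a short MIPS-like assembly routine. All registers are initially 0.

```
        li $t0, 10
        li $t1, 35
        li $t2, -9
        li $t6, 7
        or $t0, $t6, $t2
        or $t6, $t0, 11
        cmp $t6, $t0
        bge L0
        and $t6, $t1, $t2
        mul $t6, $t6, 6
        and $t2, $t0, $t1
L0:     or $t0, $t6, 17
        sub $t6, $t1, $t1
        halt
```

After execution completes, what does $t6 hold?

0

$t0=10
$t1=35
$t2=-9
$t6=7
$t0=7|(-9)=-9
$t6=(-9)|11=-1
cmp $t6, $t0  (cmp -1,-9)
bge L0: taken
$t0=(-1)|17=-1
$t6=35-35=0
halt.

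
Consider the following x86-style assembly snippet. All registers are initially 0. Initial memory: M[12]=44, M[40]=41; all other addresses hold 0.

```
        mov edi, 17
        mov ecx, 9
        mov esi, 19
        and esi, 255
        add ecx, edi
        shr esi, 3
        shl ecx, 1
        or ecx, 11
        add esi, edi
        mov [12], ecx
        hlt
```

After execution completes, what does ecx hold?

63

edi=17
ecx=9
esi=19
esi=19&255=19
ecx=9+17=26
esi=19>>3=2
ecx=26<<1=52
ecx=52|11=63
esi=2+17=19
mov [12], ecx → M[12]=63
halt.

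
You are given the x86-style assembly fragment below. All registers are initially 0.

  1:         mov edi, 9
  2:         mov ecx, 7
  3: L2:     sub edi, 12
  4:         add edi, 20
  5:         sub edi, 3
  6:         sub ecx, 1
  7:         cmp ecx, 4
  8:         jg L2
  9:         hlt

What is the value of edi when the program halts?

mov edi, 9 → edi=9
mov ecx, 7 → ecx=7
sub edi, 12 → edi=9-12=-3
add edi, 20 → edi=(-3)+20=17
sub edi, 3 → edi=17-3=14
sub ecx, 1 → ecx=7-1=6
cmp ecx, 4  (cmp 6,4)
jg L2: taken
sub edi, 12 → edi=14-12=2
add edi, 20 → edi=2+20=22
sub edi, 3 → edi=22-3=19
sub ecx, 1 → ecx=6-1=5
cmp ecx, 4  (cmp 5,4)
jg L2: taken
sub edi, 12 → edi=19-12=7
add edi, 20 → edi=7+20=27
sub edi, 3 → edi=27-3=24
sub ecx, 1 → ecx=5-1=4
cmp ecx, 4  (cmp 4,4)
jg L2: not taken
halt.

24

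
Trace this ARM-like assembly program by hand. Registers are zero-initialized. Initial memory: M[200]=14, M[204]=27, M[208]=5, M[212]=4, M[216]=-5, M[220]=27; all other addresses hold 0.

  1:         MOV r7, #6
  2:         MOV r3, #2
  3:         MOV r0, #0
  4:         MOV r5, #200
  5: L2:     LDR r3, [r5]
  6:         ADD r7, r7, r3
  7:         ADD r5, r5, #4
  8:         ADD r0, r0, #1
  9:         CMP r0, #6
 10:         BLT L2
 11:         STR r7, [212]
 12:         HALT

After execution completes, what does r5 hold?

224

after MOV r7, #6: r7=6
after MOV r3, #2: r3=2
after MOV r0, #0: r0=0
after MOV r5, #200: r5=200
after LDR r3, [r5]: r3=M[200]=14
after ADD r7, r7, r3: r7=6+14=20
after ADD r5, r5, #4: r5=200+4=204
after ADD r0, r0, #1: r0=0+1=1
CMP r0, #6  (cmp 1,6)
BLT L2: taken
after LDR r3, [r5]: r3=M[204]=27
after ADD r7, r7, r3: r7=20+27=47
after ADD r5, r5, #4: r5=204+4=208
after ADD r0, r0, #1: r0=1+1=2
CMP r0, #6  (cmp 2,6)
BLT L2: taken
after LDR r3, [r5]: r3=M[208]=5
after ADD r7, r7, r3: r7=47+5=52
after ADD r5, r5, #4: r5=208+4=212
after ADD r0, r0, #1: r0=2+1=3
CMP r0, #6  (cmp 3,6)
BLT L2: taken
after LDR r3, [r5]: r3=M[212]=4
after ADD r7, r7, r3: r7=52+4=56
after ADD r5, r5, #4: r5=212+4=216
after ADD r0, r0, #1: r0=3+1=4
CMP r0, #6  (cmp 4,6)
BLT L2: taken
after LDR r3, [r5]: r3=M[216]=-5
after ADD r7, r7, r3: r7=56+(-5)=51
after ADD r5, r5, #4: r5=216+4=220
after ADD r0, r0, #1: r0=4+1=5
CMP r0, #6  (cmp 5,6)
BLT L2: taken
after LDR r3, [r5]: r3=M[220]=27
after ADD r7, r7, r3: r7=51+27=78
after ADD r5, r5, #4: r5=220+4=224
after ADD r0, r0, #1: r0=5+1=6
CMP r0, #6  (cmp 6,6)
BLT L2: not taken
STR r7, [212] → M[212]=78
halt.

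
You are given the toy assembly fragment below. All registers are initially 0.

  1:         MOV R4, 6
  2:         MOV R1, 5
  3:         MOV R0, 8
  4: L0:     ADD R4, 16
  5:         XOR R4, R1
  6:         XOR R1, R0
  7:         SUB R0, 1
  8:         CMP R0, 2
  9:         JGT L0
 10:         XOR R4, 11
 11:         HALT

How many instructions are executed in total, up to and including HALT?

41

R4=6
R1=5
R0=8
R4=6+16=22
R4=22^5=19
R1=5^8=13
R0=8-1=7
CMP R0, 2  (cmp 7,2)
JGT L0: taken
R4=19+16=35
R4=35^13=46
R1=13^7=10
R0=7-1=6
CMP R0, 2  (cmp 6,2)
JGT L0: taken
R4=46+16=62
R4=62^10=52
R1=10^6=12
R0=6-1=5
CMP R0, 2  (cmp 5,2)
JGT L0: taken
R4=52+16=68
R4=68^12=72
R1=12^5=9
R0=5-1=4
CMP R0, 2  (cmp 4,2)
JGT L0: taken
R4=72+16=88
R4=88^9=81
R1=9^4=13
R0=4-1=3
CMP R0, 2  (cmp 3,2)
JGT L0: taken
R4=81+16=97
R4=97^13=108
R1=13^3=14
R0=3-1=2
CMP R0, 2  (cmp 2,2)
JGT L0: not taken
R4=108^11=103
halt.
Total executed instructions: 41.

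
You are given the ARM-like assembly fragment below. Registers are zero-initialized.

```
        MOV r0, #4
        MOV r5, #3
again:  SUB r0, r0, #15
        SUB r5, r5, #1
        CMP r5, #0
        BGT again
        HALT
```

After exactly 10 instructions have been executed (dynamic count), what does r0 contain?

r0=4
r5=3
r0=4-15=-11
r5=3-1=2
CMP r5, #0  (cmp 2,0)
BGT again: taken
r0=(-11)-15=-26
r5=2-1=1
CMP r5, #0  (cmp 1,0)
BGT again: taken
After step 10: r0 = -26.

-26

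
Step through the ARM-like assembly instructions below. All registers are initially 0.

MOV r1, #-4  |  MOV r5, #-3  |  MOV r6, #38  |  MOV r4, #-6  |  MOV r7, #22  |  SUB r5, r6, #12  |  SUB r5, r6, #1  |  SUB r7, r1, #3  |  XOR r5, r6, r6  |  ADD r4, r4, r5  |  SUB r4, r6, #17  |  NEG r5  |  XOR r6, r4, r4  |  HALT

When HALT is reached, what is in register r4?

r1=-4
r5=-3
r6=38
r4=-6
r7=22
r5=38-12=26
r5=38-1=37
r7=(-4)-3=-7
r5=38^38=0
r4=(-6)+0=-6
r4=38-17=21
r5=-(0)=0
r6=21^21=0
halt.

21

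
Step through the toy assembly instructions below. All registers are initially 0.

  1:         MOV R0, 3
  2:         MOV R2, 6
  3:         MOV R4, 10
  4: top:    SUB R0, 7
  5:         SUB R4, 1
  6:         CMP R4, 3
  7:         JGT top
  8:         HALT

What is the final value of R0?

-46

after MOV R0, 3: R0=3
after MOV R2, 6: R2=6
after MOV R4, 10: R4=10
after SUB R0, 7: R0=3-7=-4
after SUB R4, 1: R4=10-1=9
CMP R4, 3  (cmp 9,3)
JGT top: taken
after SUB R0, 7: R0=(-4)-7=-11
after SUB R4, 1: R4=9-1=8
CMP R4, 3  (cmp 8,3)
JGT top: taken
after SUB R0, 7: R0=(-11)-7=-18
after SUB R4, 1: R4=8-1=7
CMP R4, 3  (cmp 7,3)
JGT top: taken
after SUB R0, 7: R0=(-18)-7=-25
after SUB R4, 1: R4=7-1=6
CMP R4, 3  (cmp 6,3)
JGT top: taken
after SUB R0, 7: R0=(-25)-7=-32
after SUB R4, 1: R4=6-1=5
CMP R4, 3  (cmp 5,3)
JGT top: taken
after SUB R0, 7: R0=(-32)-7=-39
after SUB R4, 1: R4=5-1=4
CMP R4, 3  (cmp 4,3)
JGT top: taken
after SUB R0, 7: R0=(-39)-7=-46
after SUB R4, 1: R4=4-1=3
CMP R4, 3  (cmp 3,3)
JGT top: not taken
halt.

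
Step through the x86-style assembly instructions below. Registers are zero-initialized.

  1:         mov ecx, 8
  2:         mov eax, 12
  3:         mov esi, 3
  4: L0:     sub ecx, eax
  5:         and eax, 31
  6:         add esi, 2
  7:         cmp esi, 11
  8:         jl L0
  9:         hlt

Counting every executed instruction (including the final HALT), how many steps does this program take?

24

ecx=8
eax=12
esi=3
ecx=8-12=-4
eax=12&31=12
esi=3+2=5
cmp esi, 11  (cmp 5,11)
jl L0: taken
ecx=(-4)-12=-16
eax=12&31=12
esi=5+2=7
cmp esi, 11  (cmp 7,11)
jl L0: taken
ecx=(-16)-12=-28
eax=12&31=12
esi=7+2=9
cmp esi, 11  (cmp 9,11)
jl L0: taken
ecx=(-28)-12=-40
eax=12&31=12
esi=9+2=11
cmp esi, 11  (cmp 11,11)
jl L0: not taken
halt.
Total executed instructions: 24.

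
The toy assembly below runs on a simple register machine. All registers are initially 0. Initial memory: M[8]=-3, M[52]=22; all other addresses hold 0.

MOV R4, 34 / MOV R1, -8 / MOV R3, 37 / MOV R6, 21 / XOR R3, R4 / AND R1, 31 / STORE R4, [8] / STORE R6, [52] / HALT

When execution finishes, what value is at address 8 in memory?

34

R4=34
R1=-8
R3=37
R6=21
R3=37^34=7
R1=(-8)&31=24
STORE R4, [8] → M[8]=34
STORE R6, [52] → M[52]=21
halt.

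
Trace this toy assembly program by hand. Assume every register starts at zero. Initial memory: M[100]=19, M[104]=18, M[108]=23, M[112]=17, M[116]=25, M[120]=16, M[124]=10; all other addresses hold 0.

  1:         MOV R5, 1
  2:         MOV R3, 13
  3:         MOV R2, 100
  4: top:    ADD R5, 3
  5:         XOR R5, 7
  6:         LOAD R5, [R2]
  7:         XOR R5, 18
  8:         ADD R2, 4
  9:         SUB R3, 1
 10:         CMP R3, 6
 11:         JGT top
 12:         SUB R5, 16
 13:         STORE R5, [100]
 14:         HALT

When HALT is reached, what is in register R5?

R5=1
R3=13
R2=100
R5=1+3=4
R5=4^7=3
R5=M[100]=19
R5=19^18=1
R2=100+4=104
R3=13-1=12
CMP R3, 6  (cmp 12,6)
JGT top: taken
R5=1+3=4
R5=4^7=3
R5=M[104]=18
R5=18^18=0
R2=104+4=108
R3=12-1=11
CMP R3, 6  (cmp 11,6)
JGT top: taken
R5=0+3=3
R5=3^7=4
R5=M[108]=23
R5=23^18=5
R2=108+4=112
R3=11-1=10
CMP R3, 6  (cmp 10,6)
JGT top: taken
R5=5+3=8
R5=8^7=15
R5=M[112]=17
R5=17^18=3
R2=112+4=116
R3=10-1=9
CMP R3, 6  (cmp 9,6)
JGT top: taken
R5=3+3=6
R5=6^7=1
R5=M[116]=25
R5=25^18=11
R2=116+4=120
R3=9-1=8
CMP R3, 6  (cmp 8,6)
JGT top: taken
R5=11+3=14
R5=14^7=9
R5=M[120]=16
R5=16^18=2
R2=120+4=124
R3=8-1=7
CMP R3, 6  (cmp 7,6)
JGT top: taken
R5=2+3=5
R5=5^7=2
R5=M[124]=10
R5=10^18=24
R2=124+4=128
R3=7-1=6
CMP R3, 6  (cmp 6,6)
JGT top: not taken
R5=24-16=8
STORE R5, [100] → M[100]=8
halt.

8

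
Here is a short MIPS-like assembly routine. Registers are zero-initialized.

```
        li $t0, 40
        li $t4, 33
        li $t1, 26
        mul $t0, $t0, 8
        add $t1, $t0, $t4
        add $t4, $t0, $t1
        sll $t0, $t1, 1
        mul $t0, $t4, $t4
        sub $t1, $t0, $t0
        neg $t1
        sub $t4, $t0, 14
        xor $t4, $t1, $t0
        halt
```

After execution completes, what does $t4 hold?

452929

li $t0, 40 → $t0=40
li $t4, 33 → $t4=33
li $t1, 26 → $t1=26
mul $t0, $t0, 8 → $t0=40*8=320
add $t1, $t0, $t4 → $t1=320+33=353
add $t4, $t0, $t1 → $t4=320+353=673
sll $t0, $t1, 1 → $t0=353<<1=706
mul $t0, $t4, $t4 → $t0=673*673=452929
sub $t1, $t0, $t0 → $t1=452929-452929=0
neg $t1 → $t1=-(0)=0
sub $t4, $t0, 14 → $t4=452929-14=452915
xor $t4, $t1, $t0 → $t4=0^452929=452929
halt.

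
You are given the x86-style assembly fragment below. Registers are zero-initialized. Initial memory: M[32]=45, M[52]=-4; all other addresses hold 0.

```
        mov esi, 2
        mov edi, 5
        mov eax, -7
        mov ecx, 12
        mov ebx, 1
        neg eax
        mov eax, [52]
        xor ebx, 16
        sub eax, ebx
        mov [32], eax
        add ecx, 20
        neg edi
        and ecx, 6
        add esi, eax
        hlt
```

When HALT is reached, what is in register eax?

-21

mov esi, 2 → esi=2
mov edi, 5 → edi=5
mov eax, -7 → eax=-7
mov ecx, 12 → ecx=12
mov ebx, 1 → ebx=1
neg eax → eax=-(-7)=7
mov eax, [52] → eax=M[52]=-4
xor ebx, 16 → ebx=1^16=17
sub eax, ebx → eax=(-4)-17=-21
mov [32], eax → M[32]=-21
add ecx, 20 → ecx=12+20=32
neg edi → edi=-(5)=-5
and ecx, 6 → ecx=32&6=0
add esi, eax → esi=2+(-21)=-19
halt.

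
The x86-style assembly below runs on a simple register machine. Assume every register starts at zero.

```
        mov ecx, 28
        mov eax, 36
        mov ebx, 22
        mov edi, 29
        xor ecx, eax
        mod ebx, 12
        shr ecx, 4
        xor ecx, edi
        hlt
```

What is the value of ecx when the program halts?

ecx=28
eax=36
ebx=22
edi=29
ecx=28^36=56
ebx=22%12=10
ecx=56>>4=3
ecx=3^29=30
halt.

30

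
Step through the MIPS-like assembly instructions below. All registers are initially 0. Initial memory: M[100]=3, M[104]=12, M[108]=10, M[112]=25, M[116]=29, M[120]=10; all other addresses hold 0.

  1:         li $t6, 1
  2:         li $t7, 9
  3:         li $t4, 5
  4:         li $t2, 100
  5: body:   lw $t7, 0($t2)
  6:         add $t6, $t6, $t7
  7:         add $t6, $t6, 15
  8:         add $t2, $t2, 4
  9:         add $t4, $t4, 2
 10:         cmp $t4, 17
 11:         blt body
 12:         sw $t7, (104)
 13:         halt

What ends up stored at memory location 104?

10

after li $t6, 1: $t6=1
after li $t7, 9: $t7=9
after li $t4, 5: $t4=5
after li $t2, 100: $t2=100
after lw $t7, 0($t2): $t7=M[100]=3
after add $t6, $t6, $t7: $t6=1+3=4
after add $t6, $t6, 15: $t6=4+15=19
after add $t2, $t2, 4: $t2=100+4=104
after add $t4, $t4, 2: $t4=5+2=7
cmp $t4, 17  (cmp 7,17)
blt body: taken
after lw $t7, 0($t2): $t7=M[104]=12
after add $t6, $t6, $t7: $t6=19+12=31
after add $t6, $t6, 15: $t6=31+15=46
after add $t2, $t2, 4: $t2=104+4=108
after add $t4, $t4, 2: $t4=7+2=9
cmp $t4, 17  (cmp 9,17)
blt body: taken
after lw $t7, 0($t2): $t7=M[108]=10
after add $t6, $t6, $t7: $t6=46+10=56
after add $t6, $t6, 15: $t6=56+15=71
after add $t2, $t2, 4: $t2=108+4=112
after add $t4, $t4, 2: $t4=9+2=11
cmp $t4, 17  (cmp 11,17)
blt body: taken
after lw $t7, 0($t2): $t7=M[112]=25
after add $t6, $t6, $t7: $t6=71+25=96
after add $t6, $t6, 15: $t6=96+15=111
after add $t2, $t2, 4: $t2=112+4=116
after add $t4, $t4, 2: $t4=11+2=13
cmp $t4, 17  (cmp 13,17)
blt body: taken
after lw $t7, 0($t2): $t7=M[116]=29
after add $t6, $t6, $t7: $t6=111+29=140
after add $t6, $t6, 15: $t6=140+15=155
after add $t2, $t2, 4: $t2=116+4=120
after add $t4, $t4, 2: $t4=13+2=15
cmp $t4, 17  (cmp 15,17)
blt body: taken
after lw $t7, 0($t2): $t7=M[120]=10
after add $t6, $t6, $t7: $t6=155+10=165
after add $t6, $t6, 15: $t6=165+15=180
after add $t2, $t2, 4: $t2=120+4=124
after add $t4, $t4, 2: $t4=15+2=17
cmp $t4, 17  (cmp 17,17)
blt body: not taken
sw $t7, (104) → M[104]=10
halt.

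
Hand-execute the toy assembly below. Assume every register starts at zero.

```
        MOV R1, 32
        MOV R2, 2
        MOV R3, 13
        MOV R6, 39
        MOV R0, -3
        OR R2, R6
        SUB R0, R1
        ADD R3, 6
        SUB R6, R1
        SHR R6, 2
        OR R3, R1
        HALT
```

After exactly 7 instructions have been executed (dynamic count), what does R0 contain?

R1=32
R2=2
R3=13
R6=39
R0=-3
R2=2|39=39
R0=(-3)-32=-35
After step 7: R0 = -35.

-35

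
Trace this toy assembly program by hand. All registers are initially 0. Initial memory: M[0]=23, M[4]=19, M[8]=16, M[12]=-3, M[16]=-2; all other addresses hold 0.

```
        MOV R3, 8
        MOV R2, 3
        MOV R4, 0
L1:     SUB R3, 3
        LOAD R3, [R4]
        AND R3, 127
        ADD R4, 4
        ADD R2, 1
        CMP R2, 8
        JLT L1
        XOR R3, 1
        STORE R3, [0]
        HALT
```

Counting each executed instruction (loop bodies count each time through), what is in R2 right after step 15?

R3=8
R2=3
R4=0
R3=8-3=5
R3=M[0]=23
R3=23&127=23
R4=0+4=4
R2=3+1=4
CMP R2, 8  (cmp 4,8)
JLT L1: taken
R3=23-3=20
R3=M[4]=19
R3=19&127=19
R4=4+4=8
R2=4+1=5
After step 15: R2 = 5.

5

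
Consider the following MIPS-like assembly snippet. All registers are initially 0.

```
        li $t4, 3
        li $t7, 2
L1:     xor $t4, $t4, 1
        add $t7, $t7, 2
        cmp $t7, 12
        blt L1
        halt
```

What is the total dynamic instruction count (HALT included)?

23

after li $t4, 3: $t4=3
after li $t7, 2: $t7=2
after xor $t4, $t4, 1: $t4=3^1=2
after add $t7, $t7, 2: $t7=2+2=4
cmp $t7, 12  (cmp 4,12)
blt L1: taken
after xor $t4, $t4, 1: $t4=2^1=3
after add $t7, $t7, 2: $t7=4+2=6
cmp $t7, 12  (cmp 6,12)
blt L1: taken
after xor $t4, $t4, 1: $t4=3^1=2
after add $t7, $t7, 2: $t7=6+2=8
cmp $t7, 12  (cmp 8,12)
blt L1: taken
after xor $t4, $t4, 1: $t4=2^1=3
after add $t7, $t7, 2: $t7=8+2=10
cmp $t7, 12  (cmp 10,12)
blt L1: taken
after xor $t4, $t4, 1: $t4=3^1=2
after add $t7, $t7, 2: $t7=10+2=12
cmp $t7, 12  (cmp 12,12)
blt L1: not taken
halt.
Total executed instructions: 23.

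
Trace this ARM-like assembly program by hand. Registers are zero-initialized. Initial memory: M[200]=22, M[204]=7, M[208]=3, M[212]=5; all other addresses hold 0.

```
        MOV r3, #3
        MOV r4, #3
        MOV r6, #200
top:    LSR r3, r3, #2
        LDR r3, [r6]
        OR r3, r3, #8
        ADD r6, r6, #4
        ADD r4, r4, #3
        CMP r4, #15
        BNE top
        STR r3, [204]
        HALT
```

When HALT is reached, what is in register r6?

MOV r3, #3 → r3=3
MOV r4, #3 → r4=3
MOV r6, #200 → r6=200
LSR r3, r3, #2 → r3=3>>2=0
LDR r3, [r6] → r3=M[200]=22
OR r3, r3, #8 → r3=22|8=30
ADD r6, r6, #4 → r6=200+4=204
ADD r4, r4, #3 → r4=3+3=6
CMP r4, #15  (cmp 6,15)
BNE top: taken
LSR r3, r3, #2 → r3=30>>2=7
LDR r3, [r6] → r3=M[204]=7
OR r3, r3, #8 → r3=7|8=15
ADD r6, r6, #4 → r6=204+4=208
ADD r4, r4, #3 → r4=6+3=9
CMP r4, #15  (cmp 9,15)
BNE top: taken
LSR r3, r3, #2 → r3=15>>2=3
LDR r3, [r6] → r3=M[208]=3
OR r3, r3, #8 → r3=3|8=11
ADD r6, r6, #4 → r6=208+4=212
ADD r4, r4, #3 → r4=9+3=12
CMP r4, #15  (cmp 12,15)
BNE top: taken
LSR r3, r3, #2 → r3=11>>2=2
LDR r3, [r6] → r3=M[212]=5
OR r3, r3, #8 → r3=5|8=13
ADD r6, r6, #4 → r6=212+4=216
ADD r4, r4, #3 → r4=12+3=15
CMP r4, #15  (cmp 15,15)
BNE top: not taken
STR r3, [204] → M[204]=13
halt.

216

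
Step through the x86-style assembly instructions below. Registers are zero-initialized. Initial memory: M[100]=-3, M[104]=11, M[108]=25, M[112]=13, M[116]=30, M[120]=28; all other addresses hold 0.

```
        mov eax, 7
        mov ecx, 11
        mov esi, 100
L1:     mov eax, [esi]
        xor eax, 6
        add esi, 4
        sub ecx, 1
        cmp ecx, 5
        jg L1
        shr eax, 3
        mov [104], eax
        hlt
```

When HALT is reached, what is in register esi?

124

mov eax, 7 → eax=7
mov ecx, 11 → ecx=11
mov esi, 100 → esi=100
mov eax, [esi] → eax=M[100]=-3
xor eax, 6 → eax=(-3)^6=-5
add esi, 4 → esi=100+4=104
sub ecx, 1 → ecx=11-1=10
cmp ecx, 5  (cmp 10,5)
jg L1: taken
mov eax, [esi] → eax=M[104]=11
xor eax, 6 → eax=11^6=13
add esi, 4 → esi=104+4=108
sub ecx, 1 → ecx=10-1=9
cmp ecx, 5  (cmp 9,5)
jg L1: taken
mov eax, [esi] → eax=M[108]=25
xor eax, 6 → eax=25^6=31
add esi, 4 → esi=108+4=112
sub ecx, 1 → ecx=9-1=8
cmp ecx, 5  (cmp 8,5)
jg L1: taken
mov eax, [esi] → eax=M[112]=13
xor eax, 6 → eax=13^6=11
add esi, 4 → esi=112+4=116
sub ecx, 1 → ecx=8-1=7
cmp ecx, 5  (cmp 7,5)
jg L1: taken
mov eax, [esi] → eax=M[116]=30
xor eax, 6 → eax=30^6=24
add esi, 4 → esi=116+4=120
sub ecx, 1 → ecx=7-1=6
cmp ecx, 5  (cmp 6,5)
jg L1: taken
mov eax, [esi] → eax=M[120]=28
xor eax, 6 → eax=28^6=26
add esi, 4 → esi=120+4=124
sub ecx, 1 → ecx=6-1=5
cmp ecx, 5  (cmp 5,5)
jg L1: not taken
shr eax, 3 → eax=26>>3=3
mov [104], eax → M[104]=3
halt.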